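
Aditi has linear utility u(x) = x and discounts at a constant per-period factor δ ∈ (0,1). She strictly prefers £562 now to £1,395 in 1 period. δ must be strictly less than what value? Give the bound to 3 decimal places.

δ < 0.403

The preference means 562 > δ·1395.
So δ < 562/1395 = 0.40287.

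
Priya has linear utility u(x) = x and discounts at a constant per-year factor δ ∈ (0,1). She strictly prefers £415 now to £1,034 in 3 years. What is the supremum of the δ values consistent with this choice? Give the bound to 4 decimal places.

Comparing present values: 415 > δ^3·1034.
So δ^3 < 415/1034 = 0.40135; taking the cube root of both positive sides preserves the inequality.
δ < (415/1034)^(1/3) ≈ 0.7376.

δ < 0.7376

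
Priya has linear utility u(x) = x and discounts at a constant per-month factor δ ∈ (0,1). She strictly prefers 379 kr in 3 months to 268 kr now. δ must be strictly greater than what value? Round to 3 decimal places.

The preference means 268 < δ^3·379.
Dividing by 379: δ^3 > 0.70712. Both sides are positive, so the cube root keeps the direction.
δ > (268/379)^(1/3) ≈ 0.891.

δ > 0.891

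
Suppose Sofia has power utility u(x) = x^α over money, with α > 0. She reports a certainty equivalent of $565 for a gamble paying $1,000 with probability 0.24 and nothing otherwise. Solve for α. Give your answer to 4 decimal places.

α ≈ 2.4996

EU(lottery) = 0.24·1000^α + 0.76·0 = 0.24·1000^α.
Equating: 565^α = 0.24·1000^α, i.e. 0.5650^α = 0.24.
Take logs: α = ln 0.24 / ln(565/1000) ≈ 2.499637.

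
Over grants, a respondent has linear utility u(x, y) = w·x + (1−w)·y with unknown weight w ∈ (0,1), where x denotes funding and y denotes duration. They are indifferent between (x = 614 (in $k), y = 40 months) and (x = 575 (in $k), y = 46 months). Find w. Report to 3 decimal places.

u(614,40) = u(575,46) means w·614 + (1−w)·40 = w·575 + (1−w)·46.
Rearranging, 39·w − 6·(1−w) = 0.
Hence w = 6/(39+6) = 6/45 = 0.133.

w = 0.133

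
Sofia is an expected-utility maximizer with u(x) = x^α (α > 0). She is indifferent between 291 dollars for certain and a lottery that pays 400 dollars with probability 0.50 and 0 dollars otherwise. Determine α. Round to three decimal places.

α ≈ 2.179

EU(lottery) = 0.50·400^α + 0.50·0 = 0.50·400^α.
Indifference: 291^α = 0.50·400^α, so (291/400)^α = 0.50.
Taking logs: α·ln(291/400) = ln(0.50), so α = -0.693147 / -0.318141 ≈ 2.179.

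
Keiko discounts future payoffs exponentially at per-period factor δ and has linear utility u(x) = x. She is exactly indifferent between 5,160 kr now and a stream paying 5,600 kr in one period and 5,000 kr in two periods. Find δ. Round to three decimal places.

δ ≈ 0.600

Equating present values: 5160 = 5600δ + 5000δ².
So 5000δ² + 5600δ − 5160 = 0.
By the quadratic formula (taking the positive root), δ = (−5600 + √134560000.00) / 10000 ≈ 0.600.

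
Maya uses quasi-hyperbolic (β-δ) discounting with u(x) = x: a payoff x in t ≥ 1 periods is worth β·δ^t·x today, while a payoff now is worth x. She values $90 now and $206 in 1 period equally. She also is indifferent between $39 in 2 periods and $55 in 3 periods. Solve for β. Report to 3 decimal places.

β ≈ 0.616

From the later pair, β·δ^2·39 = β·δ^3·55; dividing through, δ = 39/55 = 0.70909.
Now use the now-vs-future pair: 90 = β·δ·206 gives β = 90/(0.70909·206) ≈ 0.616.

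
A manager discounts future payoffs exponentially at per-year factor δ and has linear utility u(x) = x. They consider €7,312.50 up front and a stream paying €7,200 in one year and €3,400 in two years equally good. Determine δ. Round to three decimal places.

δ ≈ 0.750

Present value of the stream is 7200·δ + 3400·δ². Indifference gives 7200δ + 3400δ² = 7312.50.
That is, 3400δ² + 7200δ − 7312.50 = 0, a quadratic in δ.
δ = (−7200 + √(7200² + 4·3400·7312.50)) / (2·3400) = (−7200 + √151290000.00) / 6800 ≈ 0.750.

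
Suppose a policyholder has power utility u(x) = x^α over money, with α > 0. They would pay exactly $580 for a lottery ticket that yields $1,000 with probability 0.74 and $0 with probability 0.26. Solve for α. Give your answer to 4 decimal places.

α ≈ 0.5528

The lottery's expected utility is 0.74·u(1000) + 0.26·u(0) = 0.74·1000^α (since u(0) = 0 for α > 0).
Equating: 580^α = 0.74·1000^α, i.e. 0.5800^α = 0.74.
Take logs: α = ln 0.74 / ln(580/1000) ≈ 0.552763.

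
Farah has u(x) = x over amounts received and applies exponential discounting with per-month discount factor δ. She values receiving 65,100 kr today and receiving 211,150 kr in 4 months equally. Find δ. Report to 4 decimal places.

δ ≈ 0.7452

Equating discounted utilities: u(65100) = δ^4·u(211150) ⇒ δ^4 = u(65100)/u(211150).
With u(x) = x: δ^4 = 65100/211150 = 0.30831.
So δ = 0.30831^(1/4) ≈ 0.7452.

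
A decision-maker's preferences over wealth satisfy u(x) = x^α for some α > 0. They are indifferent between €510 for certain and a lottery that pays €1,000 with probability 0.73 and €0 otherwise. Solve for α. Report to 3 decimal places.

Since u(0) = 0, the lottery's EU is 0.73·1000^α.
Equating: 510^α = 0.73·1000^α, i.e. 0.5100^α = 0.73.
α = ln(0.73) / ln(510/1000) = -0.314711/-0.673345 ≈ 0.467.

α ≈ 0.467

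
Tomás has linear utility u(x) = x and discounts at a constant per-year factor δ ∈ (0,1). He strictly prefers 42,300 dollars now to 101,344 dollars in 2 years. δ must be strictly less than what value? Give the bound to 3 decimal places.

δ < 0.646

Comparing present values: 42300 > δ^2·101344.
Hence δ^2 < 42300/101344 = 0.41739, and x ↦ x^(1/2) is increasing on (0,∞).
δ < 0.41739^(1/2) = 0.646.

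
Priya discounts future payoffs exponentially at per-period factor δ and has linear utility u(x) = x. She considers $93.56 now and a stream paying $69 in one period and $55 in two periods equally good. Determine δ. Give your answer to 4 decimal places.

Present value of the stream is 69·δ + 55·δ². Indifference gives 69δ + 55δ² = 93.56.
Rearranged: 55δ² + 69δ − 93.56 = 0.
By the quadratic formula (taking the positive root), δ = (−69 + √25344.20) / 110 ≈ 0.8200.

δ ≈ 0.8200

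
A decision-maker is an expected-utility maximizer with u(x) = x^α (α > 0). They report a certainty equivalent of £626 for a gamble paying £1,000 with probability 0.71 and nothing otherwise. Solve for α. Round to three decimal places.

α ≈ 0.731

The lottery's expected utility is 0.71·u(1000) + 0.29·u(0) = 0.71·1000^α (since u(0) = 0 for α > 0).
Setting u(626) equal to that: 626^α = 0.71·1000^α ⇒ (626/1000)^α = 0.71.
α = ln(0.71) / ln(626/1000) = -0.342490/-0.468405 ≈ 0.731.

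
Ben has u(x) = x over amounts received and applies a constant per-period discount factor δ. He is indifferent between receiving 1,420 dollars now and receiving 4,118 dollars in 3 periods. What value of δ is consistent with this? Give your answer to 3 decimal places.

The payoff in 3 periods is discounted by δ^3, so u(1420) = δ^3·u(4118) and δ^3 = u(1420)/u(4118).
With u(x) = x: δ^3 = 1420/4118 = 0.34483.
So δ = 0.34483^(1/3) ≈ 0.701.

δ ≈ 0.701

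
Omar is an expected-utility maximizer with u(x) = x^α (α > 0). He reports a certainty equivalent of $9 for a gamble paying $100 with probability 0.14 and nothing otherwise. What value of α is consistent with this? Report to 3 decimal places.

Since u(0) = 0, the lottery's EU is 0.14·100^α.
Equating: 9^α = 0.14·100^α, i.e. 0.0900^α = 0.14.
Take logs: α = ln 0.14 / ln(9/100) ≈ 0.81651.

α ≈ 0.817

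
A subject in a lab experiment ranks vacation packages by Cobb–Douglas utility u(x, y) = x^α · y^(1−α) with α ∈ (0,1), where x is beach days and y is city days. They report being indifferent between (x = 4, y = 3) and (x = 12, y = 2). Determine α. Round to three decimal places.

The Cobb–Douglas utilities coincide, so 4^α·3^(1−α) = 12^α·2^(1−α).
(4/12)^α = (2/3)^(1−α); take logs: α·ln(4/12) = (1−α)·ln(2/3), i.e. α·-1.098612 = (1−α)·-0.405465.
Thus α·(-1.504077) = -0.405465, so α = -0.405465/-1.504077 ≈ 0.270.

α ≈ 0.270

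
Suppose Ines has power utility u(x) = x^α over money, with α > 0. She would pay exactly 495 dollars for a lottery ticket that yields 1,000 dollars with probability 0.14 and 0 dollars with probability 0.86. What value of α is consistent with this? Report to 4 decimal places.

Since u(0) = 0, the lottery's EU is 0.14·1000^α.
Setting u(495) equal to that: 495^α = 0.14·1000^α ⇒ (495/1000)^α = 0.14.
α = ln(0.14) / ln(495/1000) = -1.9661129/-0.7031975 ≈ 2.7960.

α ≈ 2.7960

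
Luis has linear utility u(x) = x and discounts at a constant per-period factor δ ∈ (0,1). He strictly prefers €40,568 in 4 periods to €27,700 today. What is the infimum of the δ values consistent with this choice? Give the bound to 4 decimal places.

The preference means 27700 < δ^4·40568.
Dividing by 40568: δ^4 > 0.68280. Both sides are positive, so the 4th root keeps the direction.
δ > (27700/40568)^(1/4) ≈ 0.9090.

δ > 0.9090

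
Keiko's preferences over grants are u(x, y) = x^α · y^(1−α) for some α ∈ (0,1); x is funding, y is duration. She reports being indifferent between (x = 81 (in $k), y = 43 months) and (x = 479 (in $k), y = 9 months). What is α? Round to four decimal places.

α ≈ 0.4681

Set the two utilities equal: 81^α·43^(1−α) = 479^α·9^(1−α).
(81/479)^α = (9/43)^(1−α); take logs: α·ln(81/479) = (1−α)·ln(9/43), i.e. α·-1.7772514 = (1−α)·-1.5639755.
Thus α·(-3.3412269) = -1.5639755, so α = -1.5639755/-3.3412269 ≈ 0.4681.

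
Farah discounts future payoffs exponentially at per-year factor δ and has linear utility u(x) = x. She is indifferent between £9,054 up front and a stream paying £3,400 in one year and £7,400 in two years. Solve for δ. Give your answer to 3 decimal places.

Equating present values: 9054 = 3400δ + 7400δ².
Rearranged: 7400δ² + 3400δ − 9054 = 0.
δ = (−3400 + √(3400² + 4·7400·9054)) / (2·7400) = (−3400 + √279558400.00) / 14800 ≈ 0.900.

δ ≈ 0.900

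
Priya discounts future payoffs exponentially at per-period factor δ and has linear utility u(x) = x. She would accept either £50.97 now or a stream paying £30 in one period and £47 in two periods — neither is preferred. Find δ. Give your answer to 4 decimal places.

δ ≈ 0.7700

Equating present values: 50.97 = 30δ + 47δ².
So 47δ² + 30δ − 50.97 = 0.
By the quadratic formula (taking the positive root), δ = (−30 + √10482.36) / 94 ≈ 0.7700.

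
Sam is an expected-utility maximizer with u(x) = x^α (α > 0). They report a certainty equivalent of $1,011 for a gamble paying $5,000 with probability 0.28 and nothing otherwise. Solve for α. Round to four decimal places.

α ≈ 0.7964

Since u(0) = 0, the lottery's EU is 0.28·5000^α.
Indifference: 1011^α = 0.28·5000^α, so (1011/5000)^α = 0.28.
α = ln(0.28) / ln(1011/5000) = -1.2729657/-1.5984980 ≈ 0.7964.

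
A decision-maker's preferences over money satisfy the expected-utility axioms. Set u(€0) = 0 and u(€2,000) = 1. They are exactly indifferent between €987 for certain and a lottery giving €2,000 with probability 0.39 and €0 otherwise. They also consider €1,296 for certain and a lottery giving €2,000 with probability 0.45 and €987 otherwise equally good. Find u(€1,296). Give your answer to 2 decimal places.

0.66

First, u(€987) = 0.39·u(€2,000) + 0.61·u(€0) = 0.39.
The second indifference gives u(€1,296) = 0.45·u(€2,000) + 0.55·u(€987) = 0.45·1.00 + 0.55·0.39 = 0.6645.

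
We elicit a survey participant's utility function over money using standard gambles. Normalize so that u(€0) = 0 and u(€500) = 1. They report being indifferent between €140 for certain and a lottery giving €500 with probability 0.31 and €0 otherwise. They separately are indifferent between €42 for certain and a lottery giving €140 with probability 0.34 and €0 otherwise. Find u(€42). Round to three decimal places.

0.105

First, u(€140) = 0.31·u(€500) + 0.69·u(€0) = 0.31.
Chaining: u(€42) = 0.34·0.31 + 0.66·0.00 = 0.1054.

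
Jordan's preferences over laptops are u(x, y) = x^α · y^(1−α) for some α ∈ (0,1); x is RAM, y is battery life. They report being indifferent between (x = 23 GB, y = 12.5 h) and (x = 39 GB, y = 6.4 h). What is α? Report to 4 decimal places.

α ≈ 0.5590

Indifference: 23^α · 12.5^(1−α) = 39^α · 6.4^(1−α).
Taking logs: α·ln 23 + (1−α)·ln 12.5 = α·ln 39 + (1−α)·ln 6.4, i.e. α·-0.5280674 = (1−α)·-0.6694307.
So α/(1−α) = (-0.6694307)/(-0.5280674) = 1.2676994, and α = 1.2676994/2.2676994 ≈ 0.5590.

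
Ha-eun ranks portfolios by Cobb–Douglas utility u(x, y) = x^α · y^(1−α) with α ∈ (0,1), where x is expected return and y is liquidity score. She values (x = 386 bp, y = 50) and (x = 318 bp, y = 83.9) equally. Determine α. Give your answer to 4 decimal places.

The Cobb–Douglas utilities coincide, so 386^α·50^(1−α) = 318^α·83.9^(1−α).
Rearrange to (386/318)^α = (83.9/50)^(1−α) and take logs: α·0.1937860 = (1−α)·0.5176026.
With A = 0.1937860 and B = 0.5176026: α·A = (1−α)·B, so α = B/(A+B) = 0.5176026/0.7113886 ≈ 0.7276.

α ≈ 0.7276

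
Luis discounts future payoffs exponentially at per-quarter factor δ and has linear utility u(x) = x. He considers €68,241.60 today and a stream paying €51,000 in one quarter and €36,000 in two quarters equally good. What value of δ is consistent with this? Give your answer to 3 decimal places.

δ ≈ 0.840

The stream is worth 51000δ + 36000δ² today, so 51000δ + 36000δ² = 68241.60.
Rearranged: 36000δ² + 51000δ − 68241.60 = 0.
By the quadratic formula (taking the positive root), δ = (−51000 + √12427790400.00) / 72000 ≈ 0.840.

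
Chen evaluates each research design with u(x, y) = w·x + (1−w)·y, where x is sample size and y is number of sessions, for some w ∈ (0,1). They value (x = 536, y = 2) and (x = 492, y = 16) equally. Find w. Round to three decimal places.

w = 0.241

Equating utilities: w·536 + (1−w)·2 = w·492 + (1−w)·16.
Collecting terms: w·44 = (1−w)·14.
The marginal rate of substitution is 14/44, so w = 14/(44+14) = 0.241.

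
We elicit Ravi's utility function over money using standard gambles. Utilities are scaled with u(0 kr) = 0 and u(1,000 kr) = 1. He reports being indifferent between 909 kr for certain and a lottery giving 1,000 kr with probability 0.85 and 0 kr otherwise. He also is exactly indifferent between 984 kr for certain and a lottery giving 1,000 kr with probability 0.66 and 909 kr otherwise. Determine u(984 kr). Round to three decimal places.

First, u(909 kr) = 0.85·u(1,000 kr) + 0.15·u(0 kr) = 0.85.
The second indifference gives u(984 kr) = 0.66·u(1,000 kr) + 0.34·u(909 kr) = 0.66·1.00 + 0.34·0.85 = 0.9490.

0.949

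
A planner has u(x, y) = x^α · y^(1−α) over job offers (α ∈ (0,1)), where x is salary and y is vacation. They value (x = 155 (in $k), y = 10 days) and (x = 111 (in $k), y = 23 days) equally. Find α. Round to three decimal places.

The Cobb–Douglas utilities coincide, so 155^α·10^(1−α) = 111^α·23^(1−α).
Taking logs: α·ln 155 + (1−α)·ln 10 = α·ln 111 + (1−α)·ln 23, i.e. α·0.333895 = (1−α)·0.832909.
Thus α·(1.166804) = 0.832909, so α = 0.832909/1.166804 ≈ 0.714.

α ≈ 0.714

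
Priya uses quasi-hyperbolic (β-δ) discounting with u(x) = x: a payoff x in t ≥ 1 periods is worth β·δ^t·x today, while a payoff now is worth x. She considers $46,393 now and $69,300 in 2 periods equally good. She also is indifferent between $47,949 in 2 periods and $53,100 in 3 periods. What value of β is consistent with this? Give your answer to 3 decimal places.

β ≈ 0.821

The second indifference involves only future payoffs, so β cancels: β·δ^2·47949 = β·δ^3·53100, giving δ = 47949/53100 = 0.90299.
Substituting δ into 46393 = β·δ^2·69300: β = 46393/(56507.137) ≈ 0.821.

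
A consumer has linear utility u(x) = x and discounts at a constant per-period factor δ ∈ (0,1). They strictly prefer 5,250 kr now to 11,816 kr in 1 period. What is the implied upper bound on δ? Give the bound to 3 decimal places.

Comparing present values: 5250 > δ·11816.
So δ < 5250/11816 = 0.44431.

δ < 0.444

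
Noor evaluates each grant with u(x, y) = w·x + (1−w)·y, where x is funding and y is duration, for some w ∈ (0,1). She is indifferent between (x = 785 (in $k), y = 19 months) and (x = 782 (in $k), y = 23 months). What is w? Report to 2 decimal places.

w = 0.57

Indifference: w·785 + (1−w)·19 = w·782 + (1−w)·23.
w·(785−782) = (1−w)·(23−19), i.e. w·3 = (1−w)·4.
The marginal rate of substitution is 4/3, so w = 4/(3+4) = 0.57.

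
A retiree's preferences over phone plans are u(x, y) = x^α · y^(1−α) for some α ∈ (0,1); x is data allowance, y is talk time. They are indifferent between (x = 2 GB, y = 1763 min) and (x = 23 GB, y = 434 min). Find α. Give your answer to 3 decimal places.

Set the two utilities equal: 2^α·1763^(1−α) = 23^α·434^(1−α).
Taking logs: α·ln 2 + (1−α)·ln 1763 = α·ln 23 + (1−α)·ln 434, i.e. α·-2.442347 = (1−α)·-1.401728.
So α/(1−α) = (-1.401728)/(-2.442347) = 0.573927, and α = 0.573927/1.573927 ≈ 0.365.

α ≈ 0.365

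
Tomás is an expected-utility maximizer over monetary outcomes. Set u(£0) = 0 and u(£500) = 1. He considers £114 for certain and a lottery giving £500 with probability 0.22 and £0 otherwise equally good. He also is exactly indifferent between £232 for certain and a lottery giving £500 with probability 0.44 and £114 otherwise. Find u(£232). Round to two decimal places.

0.56

From the first indifference, u(£114) = 0.22·u(£500) + 0.78·u(£0) = 0.22·1 + 0.78·0 = 0.22.
Then u(£232) = 0.44·u(£500) + 0.56·u(£114) = 0.44·1.00 + 0.56·0.22 = 0.5632.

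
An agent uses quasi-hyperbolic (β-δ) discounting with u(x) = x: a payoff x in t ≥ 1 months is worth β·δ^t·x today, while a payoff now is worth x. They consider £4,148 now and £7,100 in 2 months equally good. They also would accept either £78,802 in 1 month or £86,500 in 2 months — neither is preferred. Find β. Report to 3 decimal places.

β ≈ 0.704

From the later pair, β·δ^1·78802 = β·δ^2·86500; dividing through, δ = 78802/86500 = 0.91101.
Substituting δ into 4148 = β·δ^2·7100: β = 4148/(5892.514) ≈ 0.704.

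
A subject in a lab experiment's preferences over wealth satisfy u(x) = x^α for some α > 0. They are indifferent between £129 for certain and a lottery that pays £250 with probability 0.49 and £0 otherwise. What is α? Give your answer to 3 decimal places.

EU(lottery) = 0.49·250^α + 0.51·0 = 0.49·250^α.
Indifference: 129^α = 0.49·250^α, so (129/250)^α = 0.49.
Take logs: α = ln 0.49 / ln(129/250) ≈ 1.07814.

α ≈ 1.078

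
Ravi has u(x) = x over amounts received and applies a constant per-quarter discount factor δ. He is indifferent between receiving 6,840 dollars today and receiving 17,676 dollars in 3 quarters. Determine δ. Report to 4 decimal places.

δ ≈ 0.7287

The payoff in 3 quarters is discounted by δ^3, so u(6840) = δ^3·u(17676) and δ^3 = u(6840)/u(17676).
With u(x) = x: δ^3 = 6840/17676 = 0.38697.
Hence δ = (0.38697)^(1/3) = 0.728714.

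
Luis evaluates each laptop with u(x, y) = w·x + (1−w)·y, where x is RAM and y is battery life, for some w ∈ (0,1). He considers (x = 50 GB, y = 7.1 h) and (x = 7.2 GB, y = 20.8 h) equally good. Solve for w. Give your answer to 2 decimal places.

Indifference: w·50 + (1−w)·7.1 = w·7.2 + (1−w)·20.8.
Collecting terms: w·42.8 = (1−w)·13.7.
Hence w = 13.7/(42.8+13.7) = 13.7/56.5 = 0.24.

w = 0.24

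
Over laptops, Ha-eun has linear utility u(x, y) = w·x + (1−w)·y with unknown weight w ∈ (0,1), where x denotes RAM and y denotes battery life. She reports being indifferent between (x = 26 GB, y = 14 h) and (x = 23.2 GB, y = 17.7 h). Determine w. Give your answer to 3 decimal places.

w = 0.569

u(26,14) = u(23.2,17.7) means w·26 + (1−w)·14 = w·23.2 + (1−w)·17.7.
Rearranging, 2.8·w − 3.7·(1−w) = 0.
Hence w = 3.7/(2.8+3.7) = 3.7/6.5 = 0.569.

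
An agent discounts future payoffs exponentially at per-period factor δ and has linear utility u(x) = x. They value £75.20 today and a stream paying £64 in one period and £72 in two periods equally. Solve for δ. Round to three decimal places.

Equating present values: 75.20 = 64δ + 72δ².
So 72δ² + 64δ − 75.20 = 0.
By the quadratic formula (taking the positive root), δ = (−64 + √25753.60) / 144 ≈ 0.670.

δ ≈ 0.670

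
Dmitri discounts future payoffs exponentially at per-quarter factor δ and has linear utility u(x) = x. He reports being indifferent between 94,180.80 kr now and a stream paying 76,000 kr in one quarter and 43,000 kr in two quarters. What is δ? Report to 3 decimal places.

Equating present values: 94180.80 = 76000δ + 43000δ².
So 43000δ² + 76000δ − 94180.80 = 0.
δ = (−76000 + √(76000² + 4·43000·94180.80)) / (2·43000) = (−76000 + √21975097600.00) / 86000 ≈ 0.840.

δ ≈ 0.840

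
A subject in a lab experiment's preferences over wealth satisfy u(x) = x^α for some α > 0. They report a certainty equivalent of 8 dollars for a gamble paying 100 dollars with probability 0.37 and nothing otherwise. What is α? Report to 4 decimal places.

α ≈ 0.3936

The lottery's expected utility is 0.37·u(100) + 0.63·u(0) = 0.37·100^α (since u(0) = 0 for α > 0).
Indifference: 8^α = 0.37·100^α, so (8/100)^α = 0.37.
Taking logs: α·ln(8/100) = ln(0.37), so α = -0.9942523 / -2.5257286 ≈ 0.3936.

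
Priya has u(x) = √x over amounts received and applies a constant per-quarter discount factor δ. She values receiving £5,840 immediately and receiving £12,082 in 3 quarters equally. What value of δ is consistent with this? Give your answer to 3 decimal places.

Equating discounted utilities: u(5840) = δ^3·u(12082) ⇒ δ^3 = u(5840)/u(12082).
Since u(x) = √x, δ^3 = √(5840/12082) = 0.69524.
So δ = 0.69524^(1/3) ≈ 0.886.

δ ≈ 0.886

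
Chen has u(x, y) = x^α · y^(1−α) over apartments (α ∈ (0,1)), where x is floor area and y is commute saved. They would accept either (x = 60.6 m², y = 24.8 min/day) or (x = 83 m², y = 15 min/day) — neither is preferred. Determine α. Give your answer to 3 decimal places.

Indifference: 60.6^α · 24.8^(1−α) = 83^α · 15^(1−α).
(60.6/83)^α = (15/24.8)^(1−α); take logs: α·ln(60.6/83) = (1−α)·ln(15/24.8), i.e. α·-0.314546 = (1−α)·-0.502793.
So α/(1−α) = (-0.502793)/(-0.314546) = 1.598472, and α = 1.598472/2.598472 ≈ 0.615.

α ≈ 0.615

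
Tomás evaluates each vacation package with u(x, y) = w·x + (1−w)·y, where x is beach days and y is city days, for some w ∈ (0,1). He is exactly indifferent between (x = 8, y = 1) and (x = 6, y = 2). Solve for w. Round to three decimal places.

Indifference: w·8 + (1−w)·1 = w·6 + (1−w)·2.
Collecting terms: w·2 = (1−w)·1.
So w/(1−w) = 1/2 = 0.5000, giving w = 1/(2+1) = 0.333.

w = 0.333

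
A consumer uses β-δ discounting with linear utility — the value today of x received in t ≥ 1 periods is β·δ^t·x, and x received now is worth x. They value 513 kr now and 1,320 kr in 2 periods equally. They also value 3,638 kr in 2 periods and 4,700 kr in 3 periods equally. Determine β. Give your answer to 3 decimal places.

Both payoffs in the second observation are in the future, so β drops out: δ^2·3638 = δ^3·4700 ⇒ δ = 3638/4700 = 0.77404.
The first indifference: 513 = β·δ^2·1320, so β = 513/(δ^2·1320) = 513/(0.59914·1320) ≈ 0.649.

β ≈ 0.649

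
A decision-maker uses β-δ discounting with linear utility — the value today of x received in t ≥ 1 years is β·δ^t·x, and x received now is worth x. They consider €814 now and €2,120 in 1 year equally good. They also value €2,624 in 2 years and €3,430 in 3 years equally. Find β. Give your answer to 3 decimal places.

β ≈ 0.502

From the later pair, β·δ^2·2624 = β·δ^3·3430; dividing through, δ = 2624/3430 = 0.76501.
Now use the now-vs-future pair: 814 = β·δ·2120 gives β = 814/(0.76501·2120) ≈ 0.502.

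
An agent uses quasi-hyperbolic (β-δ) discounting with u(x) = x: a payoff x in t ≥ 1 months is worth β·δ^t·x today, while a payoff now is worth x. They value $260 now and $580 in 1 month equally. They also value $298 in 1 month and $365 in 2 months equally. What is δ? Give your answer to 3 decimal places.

δ ≈ 0.816

The second indifference involves only future payoffs, so β cancels: β·δ^1·298 = β·δ^2·365, giving δ = 298/365 = 0.81644.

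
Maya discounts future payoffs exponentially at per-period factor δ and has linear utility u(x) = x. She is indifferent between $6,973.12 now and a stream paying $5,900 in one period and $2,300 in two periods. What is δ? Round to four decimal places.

δ ≈ 0.8800

The stream is worth 5900δ + 2300δ² today, so 5900δ + 2300δ² = 6973.12.
Rearranged: 2300δ² + 5900δ − 6973.12 = 0.
By the quadratic formula (taking the positive root), δ = (−5900 + √98962704.00) / 4600 ≈ 0.8800.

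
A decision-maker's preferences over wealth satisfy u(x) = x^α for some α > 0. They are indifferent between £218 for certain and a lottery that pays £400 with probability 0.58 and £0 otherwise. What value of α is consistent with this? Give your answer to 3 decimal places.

EU(lottery) = 0.58·400^α + 0.42·0 = 0.58·400^α.
Equating: 218^α = 0.58·400^α, i.e. 0.5450^α = 0.58.
α = ln(0.58) / ln(218/400) = -0.544727/-0.606969 ≈ 0.897.

α ≈ 0.897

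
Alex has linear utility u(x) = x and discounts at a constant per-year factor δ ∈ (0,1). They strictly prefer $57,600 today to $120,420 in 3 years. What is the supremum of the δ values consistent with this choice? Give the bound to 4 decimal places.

δ < 0.7821

Under u(x) = x this choice says 57600 > δ^3·120420.
Hence δ^3 < 57600/120420 = 0.47833, and x ↦ x^(1/3) is increasing on (0,∞).
δ < 0.47833^(1/3) = 0.7821.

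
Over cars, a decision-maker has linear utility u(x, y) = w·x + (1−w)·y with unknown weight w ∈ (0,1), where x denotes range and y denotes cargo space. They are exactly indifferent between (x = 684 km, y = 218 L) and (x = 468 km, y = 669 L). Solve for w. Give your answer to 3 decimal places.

w = 0.676

u(684,218) = u(468,669) means w·684 + (1−w)·218 = w·468 + (1−w)·669.
Collecting terms: w·216 = (1−w)·451.
Hence w = 451/(216+451) = 451/667 = 0.676.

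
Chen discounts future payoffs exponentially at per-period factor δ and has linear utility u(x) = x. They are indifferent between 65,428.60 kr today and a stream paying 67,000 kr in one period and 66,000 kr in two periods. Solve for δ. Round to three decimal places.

Present value of the stream is 67000·δ + 66000·δ². Indifference gives 67000δ + 66000δ² = 65428.60.
That is, 66000δ² + 67000δ − 65428.60 = 0, a quadratic in δ.
The positive root is δ = [−67000 + √(67000² + 4·66000·65428.60)] / (2·66000) = (−67000 + 147520.000)/132000 ≈ 0.610.

δ ≈ 0.610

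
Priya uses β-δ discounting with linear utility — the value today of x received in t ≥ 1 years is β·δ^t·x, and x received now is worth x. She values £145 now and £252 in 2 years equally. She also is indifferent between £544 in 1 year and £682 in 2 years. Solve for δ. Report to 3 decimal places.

The second indifference involves only future payoffs, so β cancels: β·δ^1·544 = β·δ^2·682, giving δ = 544/682 = 0.79765.

δ ≈ 0.798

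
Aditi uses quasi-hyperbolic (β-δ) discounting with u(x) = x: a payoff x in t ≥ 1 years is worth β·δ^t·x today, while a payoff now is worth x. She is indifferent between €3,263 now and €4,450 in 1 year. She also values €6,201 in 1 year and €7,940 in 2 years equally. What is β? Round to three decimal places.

Both payoffs in the second observation are in the future, so β drops out: δ^1·6201 = δ^2·7940 ⇒ δ = 6201/7940 = 0.78098.
Substituting δ into 3263 = β·δ·4450: β = 3263/(3475.372) ≈ 0.939.

β ≈ 0.939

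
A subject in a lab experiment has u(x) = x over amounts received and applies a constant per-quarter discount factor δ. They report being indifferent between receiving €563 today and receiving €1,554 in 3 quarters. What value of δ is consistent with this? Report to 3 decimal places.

Equating discounted utilities: u(563) = δ^3·u(1554) ⇒ δ^3 = u(563)/u(1554).
With u(x) = x: δ^3 = 563/1554 = 0.36229.
So δ = 0.36229^(1/3) ≈ 0.713.

δ ≈ 0.713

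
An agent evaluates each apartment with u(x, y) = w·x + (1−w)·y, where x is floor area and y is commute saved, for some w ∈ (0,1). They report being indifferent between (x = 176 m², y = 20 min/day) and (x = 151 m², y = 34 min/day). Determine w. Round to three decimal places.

Equating utilities: w·176 + (1−w)·20 = w·151 + (1−w)·34.
Rearranging, 25·w − 14·(1−w) = 0.
So w/(1−w) = 14/25 = 0.5600, giving w = 14/(25+14) = 0.359.

w = 0.359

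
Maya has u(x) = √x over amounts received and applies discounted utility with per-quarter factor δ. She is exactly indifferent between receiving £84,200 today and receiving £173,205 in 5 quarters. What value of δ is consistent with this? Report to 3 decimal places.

Equating discounted utilities: u(84200) = δ^5·u(173205) ⇒ δ^5 = u(84200)/u(173205).
Since u(x) = √x, δ^5 = √(84200/173205) = 0.69723.
Hence δ = (0.69723)^(1/5) = 0.93041.

δ ≈ 0.930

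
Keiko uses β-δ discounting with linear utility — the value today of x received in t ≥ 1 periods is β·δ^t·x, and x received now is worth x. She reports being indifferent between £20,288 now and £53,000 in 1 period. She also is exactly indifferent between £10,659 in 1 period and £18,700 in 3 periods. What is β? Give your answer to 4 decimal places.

The second indifference involves only future payoffs, so β cancels: β·δ^1·10659 = β·δ^3·18700, giving δ^2 = 10659/18700 = 0.57000, so δ = 0.75498.
Substituting δ into 20288 = β·δ·53000: β = 20288/(40014.123) ≈ 0.5070.

β ≈ 0.5070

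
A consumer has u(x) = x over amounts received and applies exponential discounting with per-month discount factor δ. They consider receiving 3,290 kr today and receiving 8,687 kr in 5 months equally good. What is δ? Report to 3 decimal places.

Equating discounted utilities: u(3290) = δ^5·u(8687) ⇒ δ^5 = u(3290)/u(8687).
With u(x) = x: δ^5 = 3290/8687 = 0.37873.
So δ = 0.37873^(1/5) ≈ 0.824.

δ ≈ 0.824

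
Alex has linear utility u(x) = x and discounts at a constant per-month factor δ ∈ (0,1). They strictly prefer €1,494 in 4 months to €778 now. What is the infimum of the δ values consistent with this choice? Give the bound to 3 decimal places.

Under u(x) = x this choice says 778 < δ^4·1494.
Dividing by 1494: δ^4 > 0.52075. Both sides are positive, so the 4th root keeps the direction.
δ > (778/1494)^(1/4) ≈ 0.849.

δ > 0.849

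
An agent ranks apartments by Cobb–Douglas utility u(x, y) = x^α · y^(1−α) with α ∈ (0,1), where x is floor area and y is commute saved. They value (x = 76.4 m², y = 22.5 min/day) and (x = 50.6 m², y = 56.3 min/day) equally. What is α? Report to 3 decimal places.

α ≈ 0.690

The Cobb–Douglas utilities coincide, so 76.4^α·22.5^(1−α) = 50.6^α·56.3^(1−α).
(76.4/50.6)^α = (56.3/22.5)^(1−α); take logs: α·ln(76.4/50.6) = (1−α)·ln(56.3/22.5), i.e. α·0.412031 = (1−α)·0.917179.
So α/(1−α) = (0.917179)/(0.412031) = 2.225995, and α = 2.225995/3.225995 ≈ 0.690.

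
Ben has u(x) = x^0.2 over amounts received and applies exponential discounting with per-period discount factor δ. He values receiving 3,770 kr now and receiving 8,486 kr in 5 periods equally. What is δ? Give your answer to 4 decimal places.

δ ≈ 0.9681

The payoff in 5 periods is discounted by δ^5, so u(3770) = δ^5·u(8486) and δ^5 = u(3770)/u(8486).
With u(x) = x^0.2: δ^5 = 3770^0.2/8486^0.2 = (3770/8486)^0.2 = 0.85021.
So δ = 0.85021^(1/5) ≈ 0.9681.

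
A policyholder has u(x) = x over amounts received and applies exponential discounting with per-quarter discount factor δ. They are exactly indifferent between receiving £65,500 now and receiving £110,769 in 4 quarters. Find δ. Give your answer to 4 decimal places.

The payoff in 4 quarters is discounted by δ^4, so u(65500) = δ^4·u(110769) and δ^4 = u(65500)/u(110769).
With u(x) = x: δ^4 = 65500/110769 = 0.59132.
So δ = 0.59132^(1/4) ≈ 0.8769.

δ ≈ 0.8769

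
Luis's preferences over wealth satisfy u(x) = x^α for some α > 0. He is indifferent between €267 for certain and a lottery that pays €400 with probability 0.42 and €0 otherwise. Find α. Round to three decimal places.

α ≈ 2.146

EU(lottery) = 0.42·400^α + 0.58·0 = 0.42·400^α.
Indifference: 267^α = 0.42·400^α, so (267/400)^α = 0.42.
Take logs: α = ln 0.42 / ln(267/400) ≈ 2.14613.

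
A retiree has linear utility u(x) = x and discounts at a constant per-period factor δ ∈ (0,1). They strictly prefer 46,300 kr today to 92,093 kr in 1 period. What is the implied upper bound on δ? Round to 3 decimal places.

δ < 0.503

The preference means 46300 > δ·92093.
Dividing through by 92093 gives δ < 0.50275.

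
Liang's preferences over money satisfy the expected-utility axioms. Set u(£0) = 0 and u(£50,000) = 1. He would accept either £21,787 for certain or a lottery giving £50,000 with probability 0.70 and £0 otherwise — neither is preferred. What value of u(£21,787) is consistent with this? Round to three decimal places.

0.700

By the standard-gamble method, u(£21,787) is just the indifference probability on the best outcome: 0.70.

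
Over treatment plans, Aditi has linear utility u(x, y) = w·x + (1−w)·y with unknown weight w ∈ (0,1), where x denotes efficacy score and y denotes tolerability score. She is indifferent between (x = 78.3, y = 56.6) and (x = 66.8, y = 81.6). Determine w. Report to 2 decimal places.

Indifference: w·78.3 + (1−w)·56.6 = w·66.8 + (1−w)·81.6.
Rearranging, 11.5·w − 25·(1−w) = 0.
The marginal rate of substitution is 25/11.5, so w = 25/(11.5+25) = 0.68.

w = 0.68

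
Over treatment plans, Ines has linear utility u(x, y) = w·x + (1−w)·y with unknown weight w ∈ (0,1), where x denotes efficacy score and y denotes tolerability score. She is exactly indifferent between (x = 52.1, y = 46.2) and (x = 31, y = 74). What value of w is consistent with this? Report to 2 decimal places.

w = 0.57

Equating utilities: w·52.1 + (1−w)·46.2 = w·31 + (1−w)·74.
Collecting terms: w·21.1 = (1−w)·27.8.
Hence w = 27.8/(21.1+27.8) = 27.8/48.9 = 0.57.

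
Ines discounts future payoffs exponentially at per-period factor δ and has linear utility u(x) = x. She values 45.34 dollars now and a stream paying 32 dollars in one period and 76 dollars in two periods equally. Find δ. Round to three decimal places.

δ ≈ 0.590

Present value of the stream is 32·δ + 76·δ². Indifference gives 32δ + 76δ² = 45.34.
Rearranged: 76δ² + 32δ − 45.34 = 0.
By the quadratic formula (taking the positive root), δ = (−32 + √14807.36) / 152 ≈ 0.590.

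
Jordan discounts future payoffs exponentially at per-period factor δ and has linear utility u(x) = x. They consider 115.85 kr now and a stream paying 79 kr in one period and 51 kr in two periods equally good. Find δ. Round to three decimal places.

Present value of the stream is 79·δ + 51·δ². Indifference gives 79δ + 51δ² = 115.85.
Rearranged: 51δ² + 79δ − 115.85 = 0.
The positive root is δ = [−79 + √(79² + 4·51·115.85)] / (2·51) = (−79 + 172.842)/102 ≈ 0.920.

δ ≈ 0.920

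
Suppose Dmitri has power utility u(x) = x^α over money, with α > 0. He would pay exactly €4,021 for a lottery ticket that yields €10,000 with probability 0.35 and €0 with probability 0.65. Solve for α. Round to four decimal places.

The lottery's expected utility is 0.35·u(10000) + 0.65·u(0) = 0.35·10000^α (since u(0) = 0 for α > 0).
Indifference: 4021^α = 0.35·10000^α, so (4021/10000)^α = 0.35.
α = ln(0.35) / ln(4021/10000) = -1.0498221/-0.9110545 ≈ 1.1523.

α ≈ 1.1523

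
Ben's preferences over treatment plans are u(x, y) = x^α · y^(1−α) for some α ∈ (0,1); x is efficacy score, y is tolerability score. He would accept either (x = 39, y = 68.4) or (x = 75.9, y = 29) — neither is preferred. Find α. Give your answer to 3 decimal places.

α ≈ 0.563

The Cobb–Douglas utilities coincide, so 39^α·68.4^(1−α) = 75.9^α·29^(1−α).
Rearrange to (39/75.9)^α = (29/68.4)^(1−α) and take logs: α·-0.665855 = (1−α)·-0.858077.
Thus α·(-1.523932) = -0.858077, so α = -0.858077/-1.523932 ≈ 0.563.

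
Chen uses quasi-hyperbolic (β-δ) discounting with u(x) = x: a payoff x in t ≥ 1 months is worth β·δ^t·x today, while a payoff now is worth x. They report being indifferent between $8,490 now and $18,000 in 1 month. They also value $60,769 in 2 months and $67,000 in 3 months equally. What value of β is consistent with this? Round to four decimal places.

β ≈ 0.5200

The second indifference involves only future payoffs, so β cancels: β·δ^2·60769 = β·δ^3·67000, giving δ = 60769/67000 = 0.90700.
The first indifference: 8490 = β·δ·18000, so β = 8490/(δ·18000) = 8490/(0.90700·18000) ≈ 0.5200.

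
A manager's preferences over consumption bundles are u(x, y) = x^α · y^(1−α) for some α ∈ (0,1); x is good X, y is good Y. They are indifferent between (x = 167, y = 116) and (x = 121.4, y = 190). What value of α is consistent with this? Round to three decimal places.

α ≈ 0.607

The Cobb–Douglas utilities coincide, so 167^α·116^(1−α) = 121.4^α·190^(1−α).
Rearrange to (167/121.4)^α = (190/116)^(1−α) and take logs: α·0.318903 = (1−α)·0.493434.
Thus α·(0.812337) = 0.493434, so α = 0.493434/0.812337 ≈ 0.607.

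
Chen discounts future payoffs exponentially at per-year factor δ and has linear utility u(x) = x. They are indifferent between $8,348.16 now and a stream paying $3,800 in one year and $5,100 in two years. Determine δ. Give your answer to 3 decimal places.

Equating present values: 8348.16 = 3800δ + 5100δ².
So 5100δ² + 3800δ − 8348.16 = 0.
δ = (−3800 + √(3800² + 4·5100·8348.16)) / (2·5100) = (−3800 + √184742464.00) / 10200 ≈ 0.960.

δ ≈ 0.960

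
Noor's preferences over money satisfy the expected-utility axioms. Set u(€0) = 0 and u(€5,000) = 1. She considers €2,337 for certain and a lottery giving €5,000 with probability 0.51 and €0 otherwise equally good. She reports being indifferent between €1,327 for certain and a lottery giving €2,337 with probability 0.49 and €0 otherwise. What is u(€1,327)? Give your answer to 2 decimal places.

0.25

First, u(€2,337) = 0.51·u(€5,000) + 0.49·u(€0) = 0.51.
Chaining: u(€1,327) = 0.49·0.51 + 0.51·0.00 = 0.2499.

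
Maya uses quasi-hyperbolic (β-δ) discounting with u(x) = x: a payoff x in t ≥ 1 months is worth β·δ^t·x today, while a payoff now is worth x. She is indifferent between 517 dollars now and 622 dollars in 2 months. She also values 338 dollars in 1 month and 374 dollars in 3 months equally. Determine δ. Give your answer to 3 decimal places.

The second indifference involves only future payoffs, so β cancels: β·δ^1·338 = β·δ^3·374, giving δ^2 = 338/374 = 0.90374, so δ = 0.95065.

δ ≈ 0.951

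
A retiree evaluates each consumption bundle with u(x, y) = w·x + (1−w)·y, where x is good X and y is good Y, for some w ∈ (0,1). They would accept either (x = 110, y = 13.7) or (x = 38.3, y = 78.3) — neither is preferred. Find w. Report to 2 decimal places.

u(110,13.7) = u(38.3,78.3) means w·110 + (1−w)·13.7 = w·38.3 + (1−w)·78.3.
Collecting terms: w·71.7 = (1−w)·64.6.
The marginal rate of substitution is 64.6/71.7, so w = 64.6/(71.7+64.6) = 0.47.

w = 0.47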